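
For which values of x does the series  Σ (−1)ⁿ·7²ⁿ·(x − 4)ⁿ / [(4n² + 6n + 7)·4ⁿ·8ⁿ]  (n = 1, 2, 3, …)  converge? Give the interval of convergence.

By the ratio test, |a_{n+1}/a_n| = [(4n² + 6n + 7)/(4(n+1)² + 6(n+1) + 7)] · 49/(4·8) → 49/32.
The series converges when 49/32 · |x − 4| < 1, giving R = 32/49.
When x = 228/49, the series is dominated by a constant times Σ 1/n², which converges (p = 2 > 1).
Check x = 164/49: the series is dominated by a constant times Σ 1/n², which converges (p = 2 > 1).

[164/49, 228/49]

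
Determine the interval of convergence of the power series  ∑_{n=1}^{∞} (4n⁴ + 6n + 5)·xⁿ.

(-1, 1)

By the ratio test, |a_{n+1}/a_n| = (4(n+1)⁴ + 6(n+1) + 5)/(4n⁴ + 6n + 5) → 1.
Convergence for |x| < 1, so R = 1.
When x = 1, the n-th term does not approach 0; divergence by the term test.
When x = -1, the n-th term does not approach 0; divergence by the term test.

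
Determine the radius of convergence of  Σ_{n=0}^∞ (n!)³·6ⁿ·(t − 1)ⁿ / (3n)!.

By the ratio test, |a_{n+1}/a_n| = (n+1)³/[(3n+1)·(3n+2)·(3n+3)] · 6 → 2/9.
Hence the series converges for |t − 1| < 1/(2/9) = 9/2, so the radius of convergence is 9/2.

R = 9/2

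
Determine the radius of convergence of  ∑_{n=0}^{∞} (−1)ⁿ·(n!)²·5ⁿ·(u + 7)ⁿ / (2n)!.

R = 4/5

Apply the ratio test: |a_{n+1}| / |a_n| = (n+1)²/[(2n+1)·(2n+2)] · 5, which tends to 5/4 as n → ∞.
The series converges when 5/4 · |u + 7| < 1, giving R = 4/5.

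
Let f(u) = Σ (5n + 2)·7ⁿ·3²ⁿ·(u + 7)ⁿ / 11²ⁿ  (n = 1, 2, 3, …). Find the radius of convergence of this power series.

R = 121/63

The ratio of consecutive coefficients is [(5(n+1) + 2)/(5n + 2)] · 7·9/121 → 63/121.
The series converges when 63/121 · |u + 7| < 1, giving R = 121/63.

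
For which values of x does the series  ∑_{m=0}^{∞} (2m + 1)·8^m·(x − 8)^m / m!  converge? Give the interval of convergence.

(−∞, ∞)

Ratio test: |a_{m+1}/a_m| = (2(m+1) + 1)/(2m + 1) · 8 · 1/(m+1) → 0 as m → ∞.
Since the limit is 0 < 1 for every x, the series converges on all of ℝ and R = ∞.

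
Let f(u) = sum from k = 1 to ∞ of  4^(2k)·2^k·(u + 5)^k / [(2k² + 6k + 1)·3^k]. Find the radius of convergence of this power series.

By the ratio test, |a_{k+1}/a_k| = [(2k² + 6k + 1)/(2(k+1)² + 6(k+1) + 1)] · 16·2/3 → 32/3.
The series converges when 32/3 · |u + 5| < 1, giving R = 3/32.

R = 3/32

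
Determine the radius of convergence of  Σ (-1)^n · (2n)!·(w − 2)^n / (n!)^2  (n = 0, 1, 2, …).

R = 1/4

The ratio of consecutive coefficients is (2n+1)·(2n+2)/(n+1)² → 4.
Thus R = 1/(4) = 1/4.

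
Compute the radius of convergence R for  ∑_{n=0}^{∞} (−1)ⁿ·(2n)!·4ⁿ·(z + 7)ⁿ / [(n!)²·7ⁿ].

Ratio test: |a_{n+1}/a_n| = (2n+1)·(2n+2)/(n+1)² · 4/7 → 16/7 as n → ∞.
Convergence for |z + 7| · 16/7 < 1, i.e. |z + 7| < 7/16. So R = 7/16.

R = 7/16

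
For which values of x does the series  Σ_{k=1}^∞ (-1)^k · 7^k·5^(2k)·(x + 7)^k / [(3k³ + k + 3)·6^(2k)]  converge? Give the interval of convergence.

[-1261/175, -1189/175]

Apply the ratio test: |a_{k+1}| / |a_k| = [(3k³ + k + 3)/(3(k+1)³ + (k+1) + 3)] · 7·25/36, which tends to 175/36 as k → ∞.
Thus R = 1/(175/36) = 36/175.
Check x = -1189/175: the terms are on the order of 1/k³, so the series converges absolutely by comparison with the p-series (p = 3 > 1).
Check x = -1261/175: the series is dominated by a constant times Σ 1/k³, which converges (p = 3 > 1).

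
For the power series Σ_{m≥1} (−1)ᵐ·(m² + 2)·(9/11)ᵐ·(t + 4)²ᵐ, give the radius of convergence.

R = √11/3

Apply the ratio test: |a_{m+1}| / |a_m| = [((m+1)² + 2)/(m² + 2)] · 9/11, which tends to 9/11 as m → ∞.
Since the exponent of (t + 4) increases by 2 each term, convergence requires |t + 4|² < 11/9, hence R = √11/3.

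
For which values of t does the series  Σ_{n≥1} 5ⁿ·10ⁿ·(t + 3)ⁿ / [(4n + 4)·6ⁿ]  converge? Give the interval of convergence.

[-78/25, -72/25)

Apply the ratio test: |a_{n+1}| / |a_n| = [(4n + 4)/(4(n+1) + 4)] · 5·10/6, which tends to 25/3 as n → ∞.
Hence the series converges for |t + 3| < 1/(25/3) = 3/25, so the radius of convergence is 3/25.
When t = -72/25, comparison with the harmonic series Σ 1/n shows the series diverges.
At t = -78/25: the terms alternate in sign and decrease monotonically to 0 in absolute value (size ~ c/n), so the alternating series test gives convergence.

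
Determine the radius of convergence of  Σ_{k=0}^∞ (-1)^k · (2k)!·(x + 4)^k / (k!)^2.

R = 1/4

By the ratio test, |a_{k+1}/a_k| = (2k+1)·(2k+2)/(k+1)² → 4.
The series converges when 4 · |x + 4| < 1, giving R = 1/4.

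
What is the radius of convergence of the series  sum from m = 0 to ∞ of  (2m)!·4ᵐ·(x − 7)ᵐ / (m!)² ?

By the ratio test, |a_{m+1}/a_m| = (2m+1)·(2m+2)/(m+1)² · 4 → 16.
The series converges when 16 · |x − 7| < 1, giving R = 1/16.

R = 1/16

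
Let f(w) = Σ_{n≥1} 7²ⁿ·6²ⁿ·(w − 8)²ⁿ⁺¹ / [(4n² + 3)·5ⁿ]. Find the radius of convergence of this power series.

Ratio test: |a_{n+1}/a_n| = [(4n² + 3)/(4(n+1)² + 3)] · 49·36/5 → 1764/5 as n → ∞.
Successive powers of (w − 8) differ by 2, so the series converges when |w − 8|² · 1764/5 < 1, i.e. |w − 8| < √(5/1764). So R = √5/42.

R = √5/42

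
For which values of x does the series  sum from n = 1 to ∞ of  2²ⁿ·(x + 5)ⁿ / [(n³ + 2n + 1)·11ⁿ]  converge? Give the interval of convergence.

[-31/4, -9/4]

By the ratio test, |a_{n+1}/a_n| = [(n³ + 2n + 1)/((n+1)³ + 2(n+1) + 1)] · 4/11 → 4/11.
The series converges when 4/11 · |x + 5| < 1, giving R = 11/4.
When x = -9/4, absolute convergence follows by limit comparison with Σ 1/n³.
Check x = -31/4: the terms are on the order of 1/n³, so the series converges absolutely by comparison with the p-series (p = 3 > 1).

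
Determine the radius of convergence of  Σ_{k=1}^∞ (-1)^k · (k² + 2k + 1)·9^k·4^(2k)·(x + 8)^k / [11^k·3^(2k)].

R = 11/16

By the ratio test, |a_{k+1}/a_k| = [((k+1)² + 2(k+1) + 1)/(k² + 2k + 1)] · 9·16/(11·9) → 16/11.
Hence the series converges for |x + 8| < 1/(16/11) = 11/16, so the radius of convergence is 11/16.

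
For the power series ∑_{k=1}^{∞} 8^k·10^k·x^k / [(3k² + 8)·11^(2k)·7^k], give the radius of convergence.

The ratio of consecutive coefficients is [(3k² + 8)/(3(k+1)² + 8)] · 8·10/(121·7) → 80/847.
Thus R = 1/(80/847) = 847/80.

R = 847/80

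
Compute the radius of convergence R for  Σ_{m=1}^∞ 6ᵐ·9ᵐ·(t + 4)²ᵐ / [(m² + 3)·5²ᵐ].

The ratio of consecutive coefficients is [(m² + 3)/((m+1)² + 3)] · 6·9/25 → 54/25.
Since the exponent of (t + 4) increases by 2 each term, convergence requires |t + 4|² < 25/54, hence R = 5√6/18.

R = 5√6/18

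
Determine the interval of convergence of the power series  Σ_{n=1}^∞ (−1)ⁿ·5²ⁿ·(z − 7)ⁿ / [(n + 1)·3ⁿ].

Ratio test: |a_{n+1}/a_n| = [(n + 1)/((n+1) + 1)] · 25/3 → 25/3 as n → ∞.
The series converges when 25/3 · |z − 7| < 1, giving R = 3/25.
When z = 178/25, an alternating series whose terms decrease to 0 in absolute value, so it converges by the Leibniz criterion.
When z = 172/25, the terms are asymptotic to a nonzero constant times 1/n, so the series diverges by limit comparison with Σ 1/n.

(172/25, 178/25]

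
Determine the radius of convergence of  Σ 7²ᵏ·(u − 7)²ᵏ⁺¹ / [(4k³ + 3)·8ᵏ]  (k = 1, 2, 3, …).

R = 2√2/7

The ratio of consecutive coefficients is [(4k³ + 3)/(4(k+1)³ + 3)] · 49/8 → 49/8.
Writing y = (u − 7)², the series in y has radius 8/49, so |u − 7| < √(8/49) and R = 2√2/7.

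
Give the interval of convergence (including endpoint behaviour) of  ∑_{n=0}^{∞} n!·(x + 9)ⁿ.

{-9}

Ratio test: |a_{n+1}/a_n| = (n+1) → ∞ as n → ∞.
The ratio grows without bound, so the series diverges whenever (x + 9) ≠ 0; it converges only at x = -9. R = 0.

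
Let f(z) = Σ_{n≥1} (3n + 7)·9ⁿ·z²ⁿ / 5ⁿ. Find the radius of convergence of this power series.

By the ratio test, |a_{n+1}/a_n| = [(3(n+1) + 7)/(3n + 7)] · 9/5 → 9/5.
Since the exponent of z increases by 2 each term, convergence requires |z|² < 5/9, hence R = √5/3.

R = √5/3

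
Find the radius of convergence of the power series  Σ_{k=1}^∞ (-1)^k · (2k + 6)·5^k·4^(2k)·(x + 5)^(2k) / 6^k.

Ratio test: |a_{k+1}/a_k| = [(2(k+1) + 6)/(2k + 6)] · 5·16/6 → 40/3 as k → ∞.
Successive powers of (x + 5) differ by 2, so the series converges when |x + 5|² · 40/3 < 1, i.e. |x + 5| < √(3/40). So R = √30/20.

R = √30/20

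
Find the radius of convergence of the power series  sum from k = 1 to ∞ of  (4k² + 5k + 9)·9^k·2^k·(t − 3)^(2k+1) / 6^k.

R = √3/3

The ratio of consecutive coefficients is [(4(k+1)² + 5(k+1) + 9)/(4k² + 5k + 9)] · 9·2/6 → 3.
Writing y = (t − 3)², the series in y has radius 1/3, so |t − 3| < √(1/3) and R = √3/3.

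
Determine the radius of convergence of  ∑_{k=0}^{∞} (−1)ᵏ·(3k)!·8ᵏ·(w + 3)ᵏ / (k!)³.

Apply the ratio test: |a_{k+1}| / |a_k| = (3k+1)·(3k+2)·(3k+3)/(k+1)³ · 8, which tends to 216 as k → ∞.
Hence the series converges for |w + 3| < 1/(216) = 1/216, so the radius of convergence is 1/216.

R = 1/216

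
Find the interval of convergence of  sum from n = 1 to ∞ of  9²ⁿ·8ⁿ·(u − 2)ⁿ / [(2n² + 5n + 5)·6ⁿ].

By the ratio test, |a_{n+1}/a_n| = [(2n² + 5n + 5)/(2(n+1)² + 5(n+1) + 5)] · 81·8/6 → 108.
The series converges when 108 · |u − 2| < 1, giving R = 1/108.
Endpoint u = 217/108: absolute convergence follows by limit comparison with Σ 1/n².
At u = 215/108: the series is dominated by a constant times Σ 1/n², which converges (p = 2 > 1).

[215/108, 217/108]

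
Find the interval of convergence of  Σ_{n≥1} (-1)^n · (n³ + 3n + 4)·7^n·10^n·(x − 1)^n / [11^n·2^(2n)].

Ratio test: |a_{n+1}/a_n| = [((n+1)³ + 3(n+1) + 4)/(n³ + 3n + 4)] · 7·10/(11·4) → 35/22 as n → ∞.
The series converges when 35/22 · |x − 1| < 1, giving R = 22/35.
When x = 57/35, the terms have absolute value of order n³, which does not tend to 0, so the series diverges by the divergence test.
At x = 13/35: the n-th term does not approach 0; divergence by the term test.

(13/35, 57/35)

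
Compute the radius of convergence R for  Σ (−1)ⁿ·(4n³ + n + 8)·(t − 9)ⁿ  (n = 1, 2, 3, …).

R = 1

Apply the ratio test: |a_{n+1}| / |a_n| = (4(n+1)³ + (n+1) + 8)/(4n³ + n + 8), which tends to 1 as n → ∞.
So the series converges when |t − 9| < 1 and diverges when |t − 9| > 1; R = 1.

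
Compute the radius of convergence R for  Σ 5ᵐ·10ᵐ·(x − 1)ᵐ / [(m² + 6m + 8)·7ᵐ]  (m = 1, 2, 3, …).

R = 7/50

Ratio test: |a_{m+1}/a_m| = [(m² + 6m + 8)/((m+1)² + 6(m+1) + 8)] · 5·10/7 → 50/7 as m → ∞.
Thus R = 1/(50/7) = 7/50.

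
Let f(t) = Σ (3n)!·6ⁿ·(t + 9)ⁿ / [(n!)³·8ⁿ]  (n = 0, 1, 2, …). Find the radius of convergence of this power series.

Ratio test: |a_{n+1}/a_n| = (3n+1)·(3n+2)·(3n+3)/(n+1)³ · 6/8 → 81/4 as n → ∞.
The series converges when 81/4 · |t + 9| < 1, giving R = 4/81.

R = 4/81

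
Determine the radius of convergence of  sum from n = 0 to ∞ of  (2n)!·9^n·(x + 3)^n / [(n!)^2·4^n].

Ratio test: |a_{n+1}/a_n| = (2n+1)·(2n+2)/(n+1)² · 9/4 → 9 as n → ∞.
Hence the series converges for |x + 3| < 1/(9) = 1/9, so the radius of convergence is 1/9.

R = 1/9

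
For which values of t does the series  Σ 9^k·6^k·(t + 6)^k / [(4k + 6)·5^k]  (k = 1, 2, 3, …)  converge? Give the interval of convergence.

[-329/54, -319/54)

Ratio test: |a_{k+1}/a_k| = [(4k + 6)/(4(k+1) + 6)] · 9·6/5 → 54/5 as k → ∞.
Thus R = 1/(54/5) = 5/54.
Endpoint t = -319/54: the terms are asymptotic to a nonzero constant times 1/k, so the series diverges by limit comparison with Σ 1/k.
Endpoint t = -329/54: an alternating series whose terms decrease to 0 in absolute value, so it converges by the Leibniz criterion.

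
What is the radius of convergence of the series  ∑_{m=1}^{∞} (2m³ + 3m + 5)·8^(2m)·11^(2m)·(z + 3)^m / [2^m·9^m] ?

Ratio test: |a_{m+1}/a_m| = [(2(m+1)³ + 3(m+1) + 5)/(2m³ + 3m + 5)] · 64·121/(2·9) → 3872/9 as m → ∞.
The series converges when 3872/9 · |z + 3| < 1, giving R = 9/3872.

R = 9/3872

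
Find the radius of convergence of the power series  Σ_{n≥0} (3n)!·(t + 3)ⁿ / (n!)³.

Ratio test: |a_{n+1}/a_n| = (3n+1)·(3n+2)·(3n+3)/(n+1)³ → 27 as n → ∞.
Hence the series converges for |t + 3| < 1/(27) = 1/27, so the radius of convergence is 1/27.

R = 1/27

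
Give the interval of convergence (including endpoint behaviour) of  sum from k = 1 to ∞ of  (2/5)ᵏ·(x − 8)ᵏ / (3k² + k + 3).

By the ratio test, |a_{k+1}/a_k| = [(3k² + k + 3)/(3(k+1)² + (k+1) + 3)] · 2/5 → 2/5.
The series converges when 2/5 · |x − 8| < 1, giving R = 5/2.
Check x = 21/2: the terms are on the order of 1/k², so the series converges absolutely by comparison with the p-series (p = 2 > 1).
At x = 11/2: the terms are on the order of 1/k², so the series converges absolutely by comparison with the p-series (p = 2 > 1).

[11/2, 21/2]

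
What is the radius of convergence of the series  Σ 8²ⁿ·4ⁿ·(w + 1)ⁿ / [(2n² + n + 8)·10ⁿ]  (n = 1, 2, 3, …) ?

R = 5/128

Ratio test: |a_{n+1}/a_n| = [(2n² + n + 8)/(2(n+1)² + (n+1) + 8)] · 64·4/10 → 128/5 as n → ∞.
Thus R = 1/(128/5) = 5/128.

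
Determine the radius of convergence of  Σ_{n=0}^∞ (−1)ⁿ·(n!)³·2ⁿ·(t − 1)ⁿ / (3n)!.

Apply the ratio test: |a_{n+1}| / |a_n| = (n+1)³/[(3n+1)·(3n+2)·(3n+3)] · 2, which tends to 2/27 as n → ∞.
Thus R = 1/(2/27) = 27/2.

R = 27/2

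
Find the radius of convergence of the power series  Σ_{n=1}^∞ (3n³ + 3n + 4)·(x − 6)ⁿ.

R = 1

The ratio of consecutive coefficients is (3(n+1)³ + 3(n+1) + 4)/(3n³ + 3n + 4) → 1.
Convergence for |x − 6| < 1, so R = 1.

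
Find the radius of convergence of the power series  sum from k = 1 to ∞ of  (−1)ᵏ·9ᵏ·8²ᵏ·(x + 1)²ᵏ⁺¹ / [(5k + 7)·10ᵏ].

By the ratio test, |a_{k+1}/a_k| = [(5k + 7)/(5(k+1) + 7)] · 9·64/10 → 288/5.
Since the exponent of (x + 1) increases by 2 each term, convergence requires |x + 1|² < 5/288, hence R = √10/24.

R = √10/24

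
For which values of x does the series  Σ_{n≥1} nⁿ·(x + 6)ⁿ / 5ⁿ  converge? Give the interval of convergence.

{-6}

Root test: |a_n|^(1/n) = n/5 → ∞.
Since the n-th root of |a_n| is unbounded, the series converges only at x = -6; R = 0.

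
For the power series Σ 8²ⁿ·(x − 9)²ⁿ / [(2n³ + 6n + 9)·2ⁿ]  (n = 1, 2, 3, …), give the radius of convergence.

R = √2/8

The ratio of consecutive coefficients is [(2n³ + 6n + 9)/(2(n+1)³ + 6(n+1) + 9)] · 64/2 → 32.
Successive powers of (x − 9) differ by 2, so the series converges when |x − 9|² · 32 < 1, i.e. |x − 9| < √(1/32). So R = √2/8.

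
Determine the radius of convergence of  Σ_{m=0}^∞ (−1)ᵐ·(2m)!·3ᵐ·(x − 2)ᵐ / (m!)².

R = 1/12

The ratio of consecutive coefficients is (2m+1)·(2m+2)/(m+1)² · 3 → 12.
Thus R = 1/(12) = 1/12.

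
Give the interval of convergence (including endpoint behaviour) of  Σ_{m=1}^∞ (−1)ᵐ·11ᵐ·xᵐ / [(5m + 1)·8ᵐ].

(-8/11, 8/11]

Apply the ratio test: |a_{m+1}| / |a_m| = [(5m + 1)/(5(m+1) + 1)] · 11/8, which tends to 11/8 as m → ∞.
Thus R = 1/(11/8) = 8/11.
When x = 8/11, an alternating series whose terms decrease to 0 in absolute value, so it converges by the Leibniz criterion.
At x = -8/11: comparison with the harmonic series Σ 1/m shows the series diverges.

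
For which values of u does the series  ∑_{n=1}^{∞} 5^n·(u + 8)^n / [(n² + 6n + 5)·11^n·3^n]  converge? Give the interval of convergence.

Ratio test: |a_{n+1}/a_n| = [(n² + 6n + 5)/((n+1)² + 6(n+1) + 5)] · 5/(11·3) → 5/33 as n → ∞.
Thus R = 1/(5/33) = 33/5.
Check u = -7/5: the series is dominated by a constant times Σ 1/n², which converges (p = 2 > 1).
When u = -73/5, the terms are on the order of 1/n², so the series converges absolutely by comparison with the p-series (p = 2 > 1).

[-73/5, -7/5]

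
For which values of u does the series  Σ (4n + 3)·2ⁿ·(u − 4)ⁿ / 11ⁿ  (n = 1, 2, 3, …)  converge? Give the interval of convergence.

(-3/2, 19/2)

By the ratio test, |a_{n+1}/a_n| = [(4(n+1) + 3)/(4n + 3)] · 2/11 → 2/11.
Hence the series converges for |u − 4| < 1/(2/11) = 11/2, so the radius of convergence is 11/2.
Check u = 19/2: the n-th term does not approach 0; divergence by the term test.
At u = -3/2: the n-th term does not approach 0; divergence by the term test.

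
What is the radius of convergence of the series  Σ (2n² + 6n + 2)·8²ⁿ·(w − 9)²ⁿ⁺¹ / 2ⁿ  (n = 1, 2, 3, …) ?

Ratio test: |a_{n+1}/a_n| = [(2(n+1)² + 6(n+1) + 2)/(2n² + 6n + 2)] · 64/2 → 32 as n → ∞.
Successive powers of (w − 9) differ by 2, so the series converges when |w − 9|² · 32 < 1, i.e. |w − 9| < √(1/32). So R = √2/8.

R = √2/8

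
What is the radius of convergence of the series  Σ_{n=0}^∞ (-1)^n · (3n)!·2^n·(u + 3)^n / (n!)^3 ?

Apply the ratio test: |a_{n+1}| / |a_n| = (3n+1)·(3n+2)·(3n+3)/(n+1)³ · 2, which tends to 54 as n → ∞.
Hence the series converges for |u + 3| < 1/(54) = 1/54, so the radius of convergence is 1/54.

R = 1/54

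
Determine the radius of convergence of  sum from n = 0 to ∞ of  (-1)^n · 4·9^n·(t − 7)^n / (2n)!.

R = ∞

By the ratio test, |a_{n+1}/a_n| = 4/4 · 9 · 1/[(2n+1)·(2n+2)] → 0.
The limit is 0, so the series converges for all t; R = ∞.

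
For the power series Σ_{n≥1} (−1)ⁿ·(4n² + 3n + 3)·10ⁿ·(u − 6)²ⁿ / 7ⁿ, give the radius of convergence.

Ratio test: |a_{n+1}/a_n| = [(4(n+1)² + 3(n+1) + 3)/(4n² + 3n + 3)] · 10/7 → 10/7 as n → ∞.
Successive powers of (u − 6) differ by 2, so the series converges when |u − 6|² · 10/7 < 1, i.e. |u − 6| < √(7/10). So R = √70/10.

R = √70/10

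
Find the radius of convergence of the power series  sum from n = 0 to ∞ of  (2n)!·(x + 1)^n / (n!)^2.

R = 1/4

The ratio of consecutive coefficients is (2n+1)·(2n+2)/(n+1)² → 4.
Thus R = 1/(4) = 1/4.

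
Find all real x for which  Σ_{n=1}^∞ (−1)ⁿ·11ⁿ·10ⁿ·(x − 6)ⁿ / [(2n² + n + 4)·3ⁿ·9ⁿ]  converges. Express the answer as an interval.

Ratio test: |a_{n+1}/a_n| = [(2n² + n + 4)/(2(n+1)² + (n+1) + 4)] · 11·10/(3·9) → 110/27 as n → ∞.
Hence the series converges for |x − 6| < 1/(110/27) = 27/110, so the radius of convergence is 27/110.
Check x = 687/110: the terms are on the order of 1/n², so the series converges absolutely by comparison with the p-series (p = 2 > 1).
Endpoint x = 633/110: the series is dominated by a constant times Σ 1/n², which converges (p = 2 > 1).

[633/110, 687/110]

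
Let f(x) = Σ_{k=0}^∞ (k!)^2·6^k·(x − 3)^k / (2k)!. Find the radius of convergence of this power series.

Ratio test: |a_{k+1}/a_k| = (k+1)²/[(2k+1)·(2k+2)] · 6 → 3/2 as k → ∞.
The series converges when 3/2 · |x − 3| < 1, giving R = 2/3.

R = 2/3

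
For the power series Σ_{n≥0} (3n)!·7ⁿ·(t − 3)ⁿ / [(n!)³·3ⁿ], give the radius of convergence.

R = 1/63

Ratio test: |a_{n+1}/a_n| = (3n+1)·(3n+2)·(3n+3)/(n+1)³ · 7/3 → 63 as n → ∞.
The series converges when 63 · |t − 3| < 1, giving R = 1/63.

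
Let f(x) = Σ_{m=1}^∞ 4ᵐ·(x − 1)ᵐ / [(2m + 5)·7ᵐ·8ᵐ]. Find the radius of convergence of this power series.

Apply the ratio test: |a_{m+1}| / |a_m| = [(2m + 5)/(2(m+1) + 5)] · 4/(7·8), which tends to 1/14 as m → ∞.
Hence the series converges for |x − 1| < 1/(1/14) = 14, so the radius of convergence is 14.

R = 14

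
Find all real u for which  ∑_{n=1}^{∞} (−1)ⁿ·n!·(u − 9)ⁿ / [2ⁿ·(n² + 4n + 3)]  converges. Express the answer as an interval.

The ratio of consecutive coefficients is (n+1) · 1/2 · (n² + 4n + 3)/((n+1)² + 4(n+1) + 3) → ∞.
Since the ratio → ∞, the series diverges for every u ≠ 9, and R = 0.

{9}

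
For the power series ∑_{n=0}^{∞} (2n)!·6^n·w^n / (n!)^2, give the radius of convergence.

By the ratio test, |a_{n+1}/a_n| = (2n+1)·(2n+2)/(n+1)² · 6 → 24.
Convergence for |w| · 24 < 1, i.e. |w| < 1/24. So R = 1/24.

R = 1/24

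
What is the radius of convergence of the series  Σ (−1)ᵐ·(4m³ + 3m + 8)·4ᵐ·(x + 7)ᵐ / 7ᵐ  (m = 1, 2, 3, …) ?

By the ratio test, |a_{m+1}/a_m| = [(4(m+1)³ + 3(m+1) + 8)/(4m³ + 3m + 8)] · 4/7 → 4/7.
Convergence for |x + 7| · 4/7 < 1, i.e. |x + 7| < 7/4. So R = 7/4.

R = 7/4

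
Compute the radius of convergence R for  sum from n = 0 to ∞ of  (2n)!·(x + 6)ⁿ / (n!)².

The ratio of consecutive coefficients is (2n+1)·(2n+2)/(n+1)² → 4.
The series converges when 4 · |x + 6| < 1, giving R = 1/4.

R = 1/4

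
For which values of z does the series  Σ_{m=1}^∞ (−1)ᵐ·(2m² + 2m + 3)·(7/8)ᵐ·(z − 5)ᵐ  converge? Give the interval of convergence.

Apply the ratio test: |a_{m+1}| / |a_m| = [(2(m+1)² + 2(m+1) + 3)/(2m² + 2m + 3)] · 7/8, which tends to 7/8 as m → ∞.
Convergence for |z − 5| · 7/8 < 1, i.e. |z − 5| < 8/7. So R = 8/7.
Endpoint z = 43/7: the terms have absolute value of order m², which does not tend to 0, so the series diverges by the divergence test.
Endpoint z = 27/7: the m-th term does not approach 0; divergence by the term test.

(27/7, 43/7)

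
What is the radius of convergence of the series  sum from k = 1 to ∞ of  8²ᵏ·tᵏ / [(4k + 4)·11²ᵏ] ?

R = 121/64

The ratio of consecutive coefficients is [(4k + 4)/(4(k+1) + 4)] · 64/121 → 64/121.
Hence the series converges for |t| < 1/(64/121) = 121/64, so the radius of convergence is 121/64.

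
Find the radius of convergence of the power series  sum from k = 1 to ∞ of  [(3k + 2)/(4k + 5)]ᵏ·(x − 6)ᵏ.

R = 4/3

Applying the root test, |a_k|^(1/k) = (3k + 2)/(4k + 5) → 3/4.
Hence the series converges for |x − 6| < 1/(3/4) = 4/3, so the radius of convergence is 4/3.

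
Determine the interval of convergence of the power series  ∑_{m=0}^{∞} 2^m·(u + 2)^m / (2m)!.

The ratio of consecutive coefficients is 2 · 1/[(2m+1)·(2m+2)] → 0.
The limit is 0, so the series converges for all u; R = ∞.

(−∞, ∞)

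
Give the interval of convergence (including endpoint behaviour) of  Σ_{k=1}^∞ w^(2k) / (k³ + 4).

By the ratio test, |a_{k+1}/a_k| = (k³ + 4)/((k+1)³ + 4) → 1.
Successive powers of w differ by 2, so the series converges when |w|² · 1 < 1, i.e. |w| < √(1) = 1. So R = 1.
Endpoint w = 1: the terms are on the order of 1/k³, so the series converges absolutely by comparison with the p-series (p = 3 > 1).
Check w = -1: absolute convergence follows by limit comparison with Σ 1/k³.

[-1, 1]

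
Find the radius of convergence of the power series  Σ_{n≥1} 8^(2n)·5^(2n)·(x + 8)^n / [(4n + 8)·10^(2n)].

R = 1/16

The ratio of consecutive coefficients is [(4n + 8)/(4(n+1) + 8)] · 64·25/100 → 16.
Convergence for |x + 8| · 16 < 1, i.e. |x + 8| < 1/16. So R = 1/16.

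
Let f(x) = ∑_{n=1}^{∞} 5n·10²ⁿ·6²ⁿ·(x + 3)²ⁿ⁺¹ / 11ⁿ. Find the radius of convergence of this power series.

Ratio test: |a_{n+1}/a_n| = [5(n+1)/5n] · 100·36/11 → 3600/11 as n → ∞.
Since the exponent of (x + 3) increases by 2 each term, convergence requires |x + 3|² < 11/3600, hence R = √11/60.

R = √11/60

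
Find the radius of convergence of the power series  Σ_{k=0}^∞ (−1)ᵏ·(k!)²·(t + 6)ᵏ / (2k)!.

R = 4

Apply the ratio test: |a_{k+1}| / |a_k| = (k+1)²/[(2k+1)·(2k+2)], which tends to 1/4 as k → ∞.
Thus R = 1/(1/4) = 4.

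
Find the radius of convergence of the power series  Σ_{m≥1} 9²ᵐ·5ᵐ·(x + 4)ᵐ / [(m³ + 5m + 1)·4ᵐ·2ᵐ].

R = 8/405

The ratio of consecutive coefficients is [(m³ + 5m + 1)/((m+1)³ + 5(m+1) + 1)] · 81·5/(4·2) → 405/8.
Convergence for |x + 4| · 405/8 < 1, i.e. |x + 4| < 8/405. So R = 8/405.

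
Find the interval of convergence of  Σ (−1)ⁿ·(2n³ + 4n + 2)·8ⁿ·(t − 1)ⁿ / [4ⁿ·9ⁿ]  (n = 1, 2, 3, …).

(-7/2, 11/2)

By the ratio test, |a_{n+1}/a_n| = [(2(n+1)³ + 4(n+1) + 2)/(2n³ + 4n + 2)] · 8/(4·9) → 2/9.
Convergence for |t − 1| · 2/9 < 1, i.e. |t − 1| < 9/2. So R = 9/2.
At t = 11/2: the terms have absolute value of order n³, which does not tend to 0, so the series diverges by the divergence test.
When t = -7/2, the n-th term does not approach 0; divergence by the term test.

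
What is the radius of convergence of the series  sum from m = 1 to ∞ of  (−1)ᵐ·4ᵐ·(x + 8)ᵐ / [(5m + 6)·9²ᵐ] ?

R = 81/4

By the ratio test, |a_{m+1}/a_m| = [(5m + 6)/(5(m+1) + 6)] · 4/81 → 4/81.
Hence the series converges for |x + 8| < 1/(4/81) = 81/4, so the radius of convergence is 81/4.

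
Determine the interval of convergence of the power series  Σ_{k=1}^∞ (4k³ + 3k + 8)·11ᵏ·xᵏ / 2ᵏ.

Apply the ratio test: |a_{k+1}| / |a_k| = [(4(k+1)³ + 3(k+1) + 8)/(4k³ + 3k + 8)] · 11/2, which tends to 11/2 as k → ∞.
Thus R = 1/(11/2) = 2/11.
At x = 2/11: the terms have absolute value of order k³, which does not tend to 0, so the series diverges by the divergence test.
When x = -2/11, the terms do not tend to 0, so the series diverges.

(-2/11, 2/11)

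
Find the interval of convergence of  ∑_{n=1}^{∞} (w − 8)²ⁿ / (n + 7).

(7, 9)

Apply the ratio test: |a_{n+1}| / |a_n| = (n + 7)/((n+1) + 7), which tends to 1 as n → ∞.
Since the exponent of (w − 8) increases by 2 each term, convergence requires |w − 8|² < 1, hence R = 1.
At w = 9: comparison with the harmonic series Σ 1/n shows the series diverges.
Endpoint w = 7: the terms behave like c/n; limit comparison with the harmonic series gives divergence.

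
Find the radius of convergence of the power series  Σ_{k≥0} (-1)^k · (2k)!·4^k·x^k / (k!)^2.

R = 1/16

Ratio test: |a_{k+1}/a_k| = (2k+1)·(2k+2)/(k+1)² · 4 → 16 as k → ∞.
Hence the series converges for |x| < 1/(16) = 1/16, so the radius of convergence is 1/16.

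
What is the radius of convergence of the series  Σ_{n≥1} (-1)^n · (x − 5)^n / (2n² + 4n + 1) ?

R = 1

By the ratio test, |a_{n+1}/a_n| = (2n² + 4n + 1)/(2(n+1)² + 4(n+1) + 1) → 1.
Convergence for |x − 5| < 1, so R = 1.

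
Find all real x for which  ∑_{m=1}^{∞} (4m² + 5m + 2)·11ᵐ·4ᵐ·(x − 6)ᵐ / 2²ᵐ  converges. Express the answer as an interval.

By the ratio test, |a_{m+1}/a_m| = [(4(m+1)² + 5(m+1) + 2)/(4m² + 5m + 2)] · 11·4/4 → 11.
The series converges when 11 · |x − 6| < 1, giving R = 1/11.
When x = 67/11, the terms do not tend to 0, so the series diverges.
Check x = 65/11: the m-th term does not approach 0; divergence by the term test.

(65/11, 67/11)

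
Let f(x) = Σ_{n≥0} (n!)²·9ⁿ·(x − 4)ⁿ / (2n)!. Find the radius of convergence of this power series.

Ratio test: |a_{n+1}/a_n| = (n+1)²/[(2n+1)·(2n+2)] · 9 → 9/4 as n → ∞.
Thus R = 1/(9/4) = 4/9.

R = 4/9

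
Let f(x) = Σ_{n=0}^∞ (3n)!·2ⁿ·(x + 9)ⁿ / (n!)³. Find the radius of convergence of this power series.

R = 1/54

The ratio of consecutive coefficients is (3n+1)·(3n+2)·(3n+3)/(n+1)³ · 2 → 54.
Hence the series converges for |x + 9| < 1/(54) = 1/54, so the radius of convergence is 1/54.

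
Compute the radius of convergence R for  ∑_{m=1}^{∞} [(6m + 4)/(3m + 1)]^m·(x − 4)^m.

R = 1/2

By the Cauchy root test, |a_m|^(1/m) = (6m + 4)/(3m + 1) → 2.
Thus R = 1/(2) = 1/2.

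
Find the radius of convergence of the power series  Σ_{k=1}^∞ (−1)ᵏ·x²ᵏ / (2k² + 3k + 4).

By the ratio test, |a_{k+1}/a_k| = (2k² + 3k + 4)/(2(k+1)² + 3(k+1) + 4) → 1.
Writing y = x², the series in y has radius 1, so |x| < √(1) = 1 and R = 1.

R = 1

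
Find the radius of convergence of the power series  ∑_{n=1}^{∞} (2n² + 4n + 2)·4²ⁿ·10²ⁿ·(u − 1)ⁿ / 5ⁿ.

The ratio of consecutive coefficients is [(2(n+1)² + 4(n+1) + 2)/(2n² + 4n + 2)] · 16·100/5 → 320.
Hence the series converges for |u − 1| < 1/(320) = 1/320, so the radius of convergence is 1/320.

R = 1/320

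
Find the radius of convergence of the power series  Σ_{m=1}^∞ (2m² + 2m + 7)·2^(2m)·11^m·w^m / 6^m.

By the ratio test, |a_{m+1}/a_m| = [(2(m+1)² + 2(m+1) + 7)/(2m² + 2m + 7)] · 4·11/6 → 22/3.
Convergence for |w| · 22/3 < 1, i.e. |w| < 3/22. So R = 3/22.

R = 3/22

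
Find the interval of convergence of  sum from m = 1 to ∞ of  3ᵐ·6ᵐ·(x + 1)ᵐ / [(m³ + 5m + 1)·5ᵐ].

[-23/18, -13/18]

The ratio of consecutive coefficients is [(m³ + 5m + 1)/((m+1)³ + 5(m+1) + 1)] · 3·6/5 → 18/5.
Convergence for |x + 1| · 18/5 < 1, i.e. |x + 1| < 5/18. So R = 5/18.
Check x = -13/18: the series is dominated by a constant times Σ 1/m³, which converges (p = 3 > 1).
At x = -23/18: the terms are on the order of 1/m³, so the series converges absolutely by comparison with the p-series (p = 3 > 1).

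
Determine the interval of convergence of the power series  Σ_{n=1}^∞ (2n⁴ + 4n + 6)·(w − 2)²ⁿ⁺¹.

(1, 3)

Ratio test: |a_{n+1}/a_n| = (2(n+1)⁴ + 4(n+1) + 6)/(2n⁴ + 4n + 6) → 1 as n → ∞.
Successive powers of (w − 2) differ by 2, so the series converges when |w − 2|² · 1 < 1, i.e. |w − 2| < √(1) = 1. So R = 1.
When w = 3, the n-th term does not approach 0; divergence by the term test.
At w = 1: the terms have absolute value of order n⁴, which does not tend to 0, so the series diverges by the divergence test.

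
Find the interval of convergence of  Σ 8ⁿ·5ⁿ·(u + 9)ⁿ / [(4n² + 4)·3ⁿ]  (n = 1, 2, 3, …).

The ratio of consecutive coefficients is [(4n² + 4)/(4(n+1)² + 4)] · 8·5/3 → 40/3.
Hence the series converges for |u + 9| < 1/(40/3) = 3/40, so the radius of convergence is 3/40.
Check u = -357/40: absolute convergence follows by limit comparison with Σ 1/n².
At u = -363/40: absolute convergence follows by limit comparison with Σ 1/n².

[-363/40, -357/40]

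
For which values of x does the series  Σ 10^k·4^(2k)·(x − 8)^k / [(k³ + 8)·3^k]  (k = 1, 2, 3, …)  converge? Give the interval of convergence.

[1277/160, 1283/160]

Apply the ratio test: |a_{k+1}| / |a_k| = [(k³ + 8)/((k+1)³ + 8)] · 10·16/3, which tends to 160/3 as k → ∞.
Convergence for |x − 8| · 160/3 < 1, i.e. |x − 8| < 3/160. So R = 3/160.
When x = 1283/160, the series is dominated by a constant times Σ 1/k³, which converges (p = 3 > 1).
Endpoint x = 1277/160: the terms are on the order of 1/k³, so the series converges absolutely by comparison with the p-series (p = 3 > 1).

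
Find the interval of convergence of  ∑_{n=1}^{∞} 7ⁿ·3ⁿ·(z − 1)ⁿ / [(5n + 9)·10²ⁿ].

Apply the ratio test: |a_{n+1}| / |a_n| = [(5n + 9)/(5(n+1) + 9)] · 7·3/100, which tends to 21/100 as n → ∞.
The series converges when 21/100 · |z − 1| < 1, giving R = 100/21.
When z = 121/21, comparison with the harmonic series Σ 1/n shows the series diverges.
Endpoint z = -79/21: the terms alternate in sign and decrease monotonically to 0 in absolute value (size ~ c/n), so the alternating series test gives convergence.

[-79/21, 121/21)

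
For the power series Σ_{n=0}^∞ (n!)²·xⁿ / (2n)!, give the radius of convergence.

R = 4

The ratio of consecutive coefficients is (n+1)²/[(2n+1)·(2n+2)] → 1/4.
Thus R = 1/(1/4) = 4.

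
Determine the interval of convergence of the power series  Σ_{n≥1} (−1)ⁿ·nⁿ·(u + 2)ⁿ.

{-2}

By the Cauchy root test, |a_n|^(1/n) = n → ∞.
The root grows without bound, so R = 0 (convergence only at u = -2).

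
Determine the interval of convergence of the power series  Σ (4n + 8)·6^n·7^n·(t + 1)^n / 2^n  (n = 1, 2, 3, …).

(-22/21, -20/21)

Apply the ratio test: |a_{n+1}| / |a_n| = [(4(n+1) + 8)/(4n + 8)] · 6·7/2, which tends to 21 as n → ∞.
The series converges when 21 · |t + 1| < 1, giving R = 1/21.
Check t = -20/21: the n-th term does not approach 0; divergence by the term test.
At t = -22/21: the n-th term does not approach 0; divergence by the term test.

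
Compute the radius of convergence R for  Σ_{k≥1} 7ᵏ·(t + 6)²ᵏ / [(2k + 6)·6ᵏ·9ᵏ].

R = 3√42/7

By the ratio test, |a_{k+1}/a_k| = [(2k + 6)/(2(k+1) + 6)] · 7/(6·9) → 7/54.
Since the exponent of (t + 6) increases by 2 each term, convergence requires |t + 6|² < 54/7, hence R = 3√42/7.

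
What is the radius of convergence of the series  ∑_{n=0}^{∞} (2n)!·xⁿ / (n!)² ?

R = 1/4

Ratio test: |a_{n+1}/a_n| = (2n+1)·(2n+2)/(n+1)² → 4 as n → ∞.
Hence the series converges for |x| < 1/(4) = 1/4, so the radius of convergence is 1/4.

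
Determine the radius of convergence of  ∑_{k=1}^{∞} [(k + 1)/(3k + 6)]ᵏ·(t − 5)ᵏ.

R = 3

By the Cauchy root test, |a_k|^(1/k) = (k + 1)/(3k + 6) → 1/3.
The series converges when 1/3 · |t − 5| < 1, giving R = 3.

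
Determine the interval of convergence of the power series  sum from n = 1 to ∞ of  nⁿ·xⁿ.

By the Cauchy root test, |a_n|^(1/n) = n → ∞.
Since the n-th root of |a_n| is unbounded, the series converges only at x = 0; R = 0.

{0}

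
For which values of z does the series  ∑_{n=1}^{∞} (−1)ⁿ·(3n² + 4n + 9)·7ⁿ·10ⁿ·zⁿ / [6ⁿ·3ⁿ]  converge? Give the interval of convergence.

By the ratio test, |a_{n+1}/a_n| = [(3(n+1)² + 4(n+1) + 9)/(3n² + 4n + 9)] · 7·10/(6·3) → 35/9.
Hence the series converges for |z| < 1/(35/9) = 9/35, so the radius of convergence is 9/35.
When z = 9/35, the terms have absolute value of order n², which does not tend to 0, so the series diverges by the divergence test.
At z = -9/35: the n-th term does not approach 0; divergence by the term test.

(-9/35, 9/35)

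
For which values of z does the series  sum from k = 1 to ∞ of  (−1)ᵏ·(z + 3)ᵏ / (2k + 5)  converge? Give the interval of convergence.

The ratio of consecutive coefficients is (2k + 5)/(2(k+1) + 5) → 1.
Convergence for |z + 3| < 1, so R = 1.
Endpoint z = -2: the terms alternate in sign and decrease monotonically to 0 in absolute value (size ~ c/k), so the alternating series test gives convergence.
Endpoint z = -4: the terms are asymptotic to a nonzero constant times 1/k, so the series diverges by limit comparison with Σ 1/k.

(-4, -2]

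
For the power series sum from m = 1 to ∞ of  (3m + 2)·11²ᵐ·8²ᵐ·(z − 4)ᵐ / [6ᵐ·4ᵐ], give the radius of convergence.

R = 3/968

By the ratio test, |a_{m+1}/a_m| = [(3(m+1) + 2)/(3m + 2)] · 121·64/(6·4) → 968/3.
The series converges when 968/3 · |z − 4| < 1, giving R = 3/968.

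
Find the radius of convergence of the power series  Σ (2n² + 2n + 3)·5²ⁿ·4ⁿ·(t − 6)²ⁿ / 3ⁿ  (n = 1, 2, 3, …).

R = √3/10

By the ratio test, |a_{n+1}/a_n| = [(2(n+1)² + 2(n+1) + 3)/(2n² + 2n + 3)] · 25·4/3 → 100/3.
Since the exponent of (t − 6) increases by 2 each term, convergence requires |t − 6|² < 3/100, hence R = √3/10.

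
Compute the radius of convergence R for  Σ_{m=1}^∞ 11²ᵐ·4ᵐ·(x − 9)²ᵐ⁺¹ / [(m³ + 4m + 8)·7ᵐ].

Apply the ratio test: |a_{m+1}| / |a_m| = [(m³ + 4m + 8)/((m+1)³ + 4(m+1) + 8)] · 121·4/7, which tends to 484/7 as m → ∞.
Writing y = (x − 9)², the series in y has radius 7/484, so |x − 9| < √(7/484) and R = √7/22.

R = √7/22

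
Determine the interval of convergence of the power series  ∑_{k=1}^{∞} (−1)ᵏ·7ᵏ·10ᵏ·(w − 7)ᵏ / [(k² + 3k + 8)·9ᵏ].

Apply the ratio test: |a_{k+1}| / |a_k| = [(k² + 3k + 8)/((k+1)² + 3(k+1) + 8)] · 7·10/9, which tends to 70/9 as k → ∞.
The series converges when 70/9 · |w − 7| < 1, giving R = 9/70.
Check w = 499/70: the series is dominated by a constant times Σ 1/k², which converges (p = 2 > 1).
When w = 481/70, absolute convergence follows by limit comparison with Σ 1/k².

[481/70, 499/70]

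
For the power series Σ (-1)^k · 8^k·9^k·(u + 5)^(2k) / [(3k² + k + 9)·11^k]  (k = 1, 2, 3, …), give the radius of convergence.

R = √22/12

Ratio test: |a_{k+1}/a_k| = [(3k² + k + 9)/(3(k+1)² + (k+1) + 9)] · 8·9/11 → 72/11 as k → ∞.
Since the exponent of (u + 5) increases by 2 each term, convergence requires |u + 5|² < 11/72, hence R = √22/12.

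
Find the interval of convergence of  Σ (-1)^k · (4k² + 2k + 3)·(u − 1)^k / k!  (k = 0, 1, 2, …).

The ratio of consecutive coefficients is (4(k+1)² + 2(k+1) + 3)/(4k² + 2k + 3) · 1/(k+1) → 0.
The limit is 0, so the series converges for all u; R = ∞.

(−∞, ∞)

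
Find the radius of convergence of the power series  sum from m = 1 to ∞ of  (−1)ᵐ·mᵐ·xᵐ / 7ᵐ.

By the Cauchy root test, |a_m|^(1/m) = m/7 → ∞.
The root grows without bound, so R = 0 (convergence only at x = 0).

R = 0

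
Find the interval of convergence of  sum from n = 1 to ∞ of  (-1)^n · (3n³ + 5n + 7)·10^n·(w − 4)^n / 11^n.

Ratio test: |a_{n+1}/a_n| = [(3(n+1)³ + 5(n+1) + 7)/(3n³ + 5n + 7)] · 10/11 → 10/11 as n → ∞.
Convergence for |w − 4| · 10/11 < 1, i.e. |w − 4| < 11/10. So R = 11/10.
Check w = 51/10: the terms have absolute value of order n³, which does not tend to 0, so the series diverges by the divergence test.
When w = 29/10, the terms do not tend to 0, so the series diverges.

(29/10, 51/10)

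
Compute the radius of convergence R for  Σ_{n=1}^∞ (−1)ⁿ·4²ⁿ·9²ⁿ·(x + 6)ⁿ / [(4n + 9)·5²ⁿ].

By the ratio test, |a_{n+1}/a_n| = [(4n + 9)/(4(n+1) + 9)] · 16·81/25 → 1296/25.
Hence the series converges for |x + 6| < 1/(1296/25) = 25/1296, so the radius of convergence is 25/1296.

R = 25/1296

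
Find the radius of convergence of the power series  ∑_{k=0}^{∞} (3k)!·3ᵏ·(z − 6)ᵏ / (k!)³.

R = 1/81

By the ratio test, |a_{k+1}/a_k| = (3k+1)·(3k+2)·(3k+3)/(k+1)³ · 3 → 81.
Thus R = 1/(81) = 1/81.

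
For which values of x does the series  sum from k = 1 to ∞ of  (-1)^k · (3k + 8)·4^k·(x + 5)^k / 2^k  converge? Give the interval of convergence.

(-11/2, -9/2)

Ratio test: |a_{k+1}/a_k| = [(3(k+1) + 8)/(3k + 8)] · 4/2 → 2 as k → ∞.
Hence the series converges for |x + 5| < 1/(2) = 1/2, so the radius of convergence is 1/2.
At x = -9/2: the terms have absolute value of order k, which does not tend to 0, so the series diverges by the divergence test.
When x = -11/2, the k-th term does not approach 0; divergence by the term test.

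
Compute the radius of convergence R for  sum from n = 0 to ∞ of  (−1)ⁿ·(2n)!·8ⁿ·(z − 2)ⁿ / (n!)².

R = 1/32

Ratio test: |a_{n+1}/a_n| = (2n+1)·(2n+2)/(n+1)² · 8 → 32 as n → ∞.
Hence the series converges for |z − 2| < 1/(32) = 1/32, so the radius of convergence is 1/32.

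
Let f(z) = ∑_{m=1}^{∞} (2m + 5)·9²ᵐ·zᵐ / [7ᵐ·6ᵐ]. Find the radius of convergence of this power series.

Apply the ratio test: |a_{m+1}| / |a_m| = [(2(m+1) + 5)/(2m + 5)] · 81/(7·6), which tends to 27/14 as m → ∞.
Hence the series converges for |z| < 1/(27/14) = 14/27, so the radius of convergence is 14/27.

R = 14/27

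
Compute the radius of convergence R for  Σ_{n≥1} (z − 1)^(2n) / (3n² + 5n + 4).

R = 1

Apply the ratio test: |a_{n+1}| / |a_n| = (3n² + 5n + 4)/(3(n+1)² + 5(n+1) + 4), which tends to 1 as n → ∞.
Since the exponent of (z − 1) increases by 2 each term, convergence requires |z − 1|² < 1, hence R = 1.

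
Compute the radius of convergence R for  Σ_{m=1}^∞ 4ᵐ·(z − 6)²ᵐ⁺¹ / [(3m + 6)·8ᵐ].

By the ratio test, |a_{m+1}/a_m| = [(3m + 6)/(3(m+1) + 6)] · 4/8 → 1/2.
Writing y = (z − 6)², the series in y has radius 2, so |z − 6| < √(2) and R = √2.

R = √2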